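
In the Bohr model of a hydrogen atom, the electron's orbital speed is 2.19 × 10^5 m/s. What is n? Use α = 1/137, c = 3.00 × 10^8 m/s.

v_n = Zαc/n ⇒ n = Zαc/v = 1 × 0.00730 × 3.00 × 10^8 / 2.19 × 10^5 ≈ 10.00
n = 10

10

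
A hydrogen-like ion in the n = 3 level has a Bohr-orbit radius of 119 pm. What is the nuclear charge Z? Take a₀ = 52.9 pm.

r_n = n²a₀/Z ⇒ Z = n²a₀/r = 3² × 52.9 / 119 ≈ 4.00
Z = 4

4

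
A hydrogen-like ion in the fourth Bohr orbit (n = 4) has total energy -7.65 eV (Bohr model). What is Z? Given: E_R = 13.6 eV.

E_n = −E_R Z²/n² ⇒ Z² = −E_n n²/E_R = 7.65 × 4² / 13.6 ≈ 9.00
Z = 3

3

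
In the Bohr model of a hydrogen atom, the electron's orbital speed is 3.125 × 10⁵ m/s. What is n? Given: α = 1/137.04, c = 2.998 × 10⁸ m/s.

v_n = Zαc/n ⇒ n = Zαc/v = 1 × 0.007297 × 2.998 × 10⁸ / 3.125 × 10⁵ ≈ 7.00
n = 7

7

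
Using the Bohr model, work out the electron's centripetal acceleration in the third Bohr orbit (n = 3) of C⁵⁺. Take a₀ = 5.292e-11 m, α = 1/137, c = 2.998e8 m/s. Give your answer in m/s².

r = n²a₀/Z = 7.938e-11 m, v = Zαc/n = 4.377e6 m/s
a = v²/r = (4.377e6)² / 7.938e-11 = 2.413e23 m/s²

2.413e23 m/s²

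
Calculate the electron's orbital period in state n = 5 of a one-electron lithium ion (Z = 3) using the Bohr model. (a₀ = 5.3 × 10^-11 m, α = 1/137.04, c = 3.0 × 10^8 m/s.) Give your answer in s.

r = n²a₀/Z = 5²·5.3 × 10^-11/3 = 4.4 × 10^-10 m
v = Zαc/n = 3·0.0073·3.0 × 10^8/5 = 1.3 × 10^6 m/s
T = 2πr/v = 2.1 × 10^-15 s

2.1 × 10^-15 s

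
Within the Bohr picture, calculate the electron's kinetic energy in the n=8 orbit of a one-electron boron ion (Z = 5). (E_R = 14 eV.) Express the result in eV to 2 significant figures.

For a Coulomb orbit the virial theorem gives K = −E_n.
E_n = −E_R·Z²/n², so K = E_R·Z²/n² = 14 × 5²/8² = 5.5 eV

5.5 eV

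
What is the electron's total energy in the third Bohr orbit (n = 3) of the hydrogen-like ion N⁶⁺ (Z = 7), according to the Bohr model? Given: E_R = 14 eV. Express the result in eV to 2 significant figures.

-76 eV

E_n = −E_R·Z²/n² = −14 × 7²/3² = -76 eV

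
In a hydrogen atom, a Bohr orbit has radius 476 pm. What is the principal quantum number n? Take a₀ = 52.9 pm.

3

r_n = n²a₀/Z ⇒ n² = rZ/a₀ = 476 × 1 / 52.9 ≈ 9.00
n = 3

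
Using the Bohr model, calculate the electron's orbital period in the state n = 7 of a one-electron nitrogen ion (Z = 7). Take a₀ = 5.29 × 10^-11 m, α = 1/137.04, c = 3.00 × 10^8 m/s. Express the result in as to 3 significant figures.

r = n²a₀/Z = 7²·5.29 × 10^-11/7 = 3.70 × 10^-10 m
v = Zαc/n = 7·0.00730·3.00 × 10^8/7 = 2.19 × 10^6 m/s
T = 2πr/v = 1.06 × 10^-15 s = 1060 as

1060 as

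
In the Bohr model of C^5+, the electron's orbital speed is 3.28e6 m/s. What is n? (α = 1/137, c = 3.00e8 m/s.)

v_n = Zαc/n ⇒ n = Zαc/v = 6 × 0.00730 × 3.00e8 / 3.28e6 ≈ 4.01
n = 4

4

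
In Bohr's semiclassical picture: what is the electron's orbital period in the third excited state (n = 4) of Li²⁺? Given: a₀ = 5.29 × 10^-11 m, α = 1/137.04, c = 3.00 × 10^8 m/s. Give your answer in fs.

1.08 fs

r = n²a₀/Z = 4²·5.29 × 10^-11/3 = 2.82 × 10^-10 m
v = Zαc/n = 3·0.00730·3.00 × 10^8/4 = 1.64 × 10^6 m/s
T = 2πr/v = 1.08 × 10^-15 s = 1.08 fs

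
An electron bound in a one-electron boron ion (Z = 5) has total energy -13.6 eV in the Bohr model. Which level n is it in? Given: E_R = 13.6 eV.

E_n = −E_R Z²/n² ⇒ n² = E_R Z²/(−E_n) = 13.6 × 5² / 13.6 ≈ 25.00
n = 5

5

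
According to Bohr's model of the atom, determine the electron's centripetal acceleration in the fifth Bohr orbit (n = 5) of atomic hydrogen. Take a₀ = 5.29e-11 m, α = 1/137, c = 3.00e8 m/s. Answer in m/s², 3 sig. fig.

1.45e20 m/s²

r = n²a₀/Z = 1.32e-9 m, v = Zαc/n = 4.38e5 m/s
a = v²/r = (4.38e5)² / 1.32e-9 = 1.45e20 m/s²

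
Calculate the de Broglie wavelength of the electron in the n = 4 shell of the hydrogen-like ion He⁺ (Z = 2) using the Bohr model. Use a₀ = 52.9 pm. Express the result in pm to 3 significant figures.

The Bohr quantisation condition is nλ = 2πr_n.
r_n = n²a₀/Z = 423 pm
λ = 2πr_n/n = 2π·423/4 = 665 pm

665 pm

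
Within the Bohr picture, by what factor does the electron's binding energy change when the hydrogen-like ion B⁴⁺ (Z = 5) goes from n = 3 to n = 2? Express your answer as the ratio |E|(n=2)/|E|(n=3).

|E| ∝ Z^2 · n^-2; with Z fixed, |E| ∝ n^-2.
|E|(n=2)/|E|(n=3) = (2/3)^-2 = 9/4

9/4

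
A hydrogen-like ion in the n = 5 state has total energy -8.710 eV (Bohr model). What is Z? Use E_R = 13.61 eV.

4

E_n = −E_R Z²/n² ⇒ Z² = −E_n n²/E_R = 8.710 × 5² / 13.61 ≈ 16.00
Z = 4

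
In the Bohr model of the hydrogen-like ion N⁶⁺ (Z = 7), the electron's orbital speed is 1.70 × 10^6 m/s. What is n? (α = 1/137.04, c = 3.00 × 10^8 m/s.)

9

v_n = Zαc/n ⇒ n = Zαc/v = 7 × 0.00730 × 3.00 × 10^8 / 1.70 × 10^6 ≈ 9.01
n = 9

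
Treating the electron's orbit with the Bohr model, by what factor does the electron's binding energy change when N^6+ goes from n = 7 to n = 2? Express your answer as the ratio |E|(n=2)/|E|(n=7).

49/4

|E| ∝ Z^2 · n^-2; with Z fixed, |E| ∝ n^-2.
|E|(n=2)/|E|(n=7) = (2/7)^-2 = 49/4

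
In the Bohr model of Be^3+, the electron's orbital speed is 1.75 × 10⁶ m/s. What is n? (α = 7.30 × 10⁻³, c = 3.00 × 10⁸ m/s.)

v_n = Zαc/n ⇒ n = Zαc/v = 4 × 0.00730 × 3.00 × 10⁸ / 1.75 × 10⁶ ≈ 5.01
n = 5

5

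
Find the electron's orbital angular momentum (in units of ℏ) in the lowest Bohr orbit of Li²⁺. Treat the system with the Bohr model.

L_n = nℏ, so L/ℏ = n = 1.

1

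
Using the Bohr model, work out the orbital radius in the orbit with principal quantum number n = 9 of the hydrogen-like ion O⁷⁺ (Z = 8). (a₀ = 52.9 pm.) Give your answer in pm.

r_n = n²a₀/Z = 9² × 52.9 / 8
    = 81 × 52.9 / 8 = 536 pm

536 pm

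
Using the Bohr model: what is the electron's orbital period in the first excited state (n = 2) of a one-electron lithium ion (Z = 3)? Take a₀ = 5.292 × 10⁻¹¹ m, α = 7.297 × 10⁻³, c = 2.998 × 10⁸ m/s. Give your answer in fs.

0.1351 fs

r = n²a₀/Z = 2²·5.292 × 10⁻¹¹/3 = 7.056 × 10⁻¹¹ m
v = Zαc/n = 3·0.007297·2.998 × 10⁸/2 = 3.281 × 10⁶ m/s
T = 2πr/v = 1.351 × 10⁻¹⁶ s = 0.1351 fs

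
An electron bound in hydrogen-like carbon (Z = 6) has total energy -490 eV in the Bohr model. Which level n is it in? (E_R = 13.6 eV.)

E_n = −E_R Z²/n² ⇒ n² = E_R Z²/(−E_n) = 13.6 × 6² / 490 ≈ 1.00
n = 1

1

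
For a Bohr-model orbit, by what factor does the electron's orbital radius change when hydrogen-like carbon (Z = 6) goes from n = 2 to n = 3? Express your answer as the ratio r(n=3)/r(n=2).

9/4

r ∝ Z^-1 · n^2; with Z fixed, r ∝ n^2.
r(n=3)/r(n=2) = (3/2)^2 = 9/4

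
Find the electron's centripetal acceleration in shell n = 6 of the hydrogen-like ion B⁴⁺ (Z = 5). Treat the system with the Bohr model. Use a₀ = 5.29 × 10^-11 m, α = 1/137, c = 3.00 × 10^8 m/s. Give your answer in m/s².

r = n²a₀/Z = 3.81 × 10^-10 m, v = Zαc/n = 1.82 × 10^6 m/s
a = v²/r = (1.82 × 10^6)² / 3.81 × 10^-10 = 8.74 × 10^21 m/s²

8.74 × 10^21 m/s²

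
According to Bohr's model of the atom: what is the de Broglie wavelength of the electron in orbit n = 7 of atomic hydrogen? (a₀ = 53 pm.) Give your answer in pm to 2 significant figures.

The Bohr quantisation condition is nλ = 2πr_n.
r_n = n²a₀/Z = 2600 pm
λ = 2πr_n/n = 2π·2600/7 = 2300 pm

2300 pm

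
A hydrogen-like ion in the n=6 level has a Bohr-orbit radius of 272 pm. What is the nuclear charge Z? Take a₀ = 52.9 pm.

r_n = n²a₀/Z ⇒ Z = n²a₀/r = 6² × 52.9 / 272 ≈ 7.00
Z = 7

7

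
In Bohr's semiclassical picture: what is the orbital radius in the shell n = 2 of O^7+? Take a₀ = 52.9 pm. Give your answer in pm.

r_n = n²a₀/Z = 2² × 52.9 / 8
    = 4 × 52.9 / 8 = 26.4 pm

26.4 pm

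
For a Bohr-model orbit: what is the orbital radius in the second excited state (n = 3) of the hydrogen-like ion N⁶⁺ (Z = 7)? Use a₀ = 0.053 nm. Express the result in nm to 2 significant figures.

0.068 nm

r_n = n²a₀/Z = 3² × 0.053 / 7
    = 9 × 0.053 / 7 = 0.068 nm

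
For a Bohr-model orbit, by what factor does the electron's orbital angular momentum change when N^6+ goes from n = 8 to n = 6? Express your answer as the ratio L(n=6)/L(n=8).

L = nℏ depends only on n, so L ∝ n.
L(n=6)/L(n=8) = (6/8)^1 = 3/4

3/4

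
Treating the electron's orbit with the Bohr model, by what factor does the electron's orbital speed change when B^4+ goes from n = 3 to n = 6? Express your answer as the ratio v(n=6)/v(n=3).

v ∝ Z^1 · n^-1; with Z fixed, v ∝ n^-1.
v(n=6)/v(n=3) = (6/3)^-1 = 1/2

1/2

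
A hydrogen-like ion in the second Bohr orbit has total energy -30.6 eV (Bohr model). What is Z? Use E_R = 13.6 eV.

E_n = −E_R Z²/n² ⇒ Z² = −E_n n²/E_R = 30.6 × 2² / 13.6 ≈ 9.00
Z = 3

3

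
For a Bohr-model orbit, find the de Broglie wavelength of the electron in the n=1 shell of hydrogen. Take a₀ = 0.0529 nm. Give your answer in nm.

0.332 nm

The Bohr quantisation condition is nλ = 2πr_n.
r_n = n²a₀/Z = 0.0529 nm
λ = 2πr_n/n = 2π·0.0529/1 = 0.332 nm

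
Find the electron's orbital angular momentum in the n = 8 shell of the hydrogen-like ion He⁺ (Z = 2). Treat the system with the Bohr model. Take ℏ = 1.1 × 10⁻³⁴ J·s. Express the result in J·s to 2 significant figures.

8.8 × 10⁻³⁴ J·s

L_n = nℏ = 8 × 1.1 × 10⁻³⁴ = 8.8 × 10⁻³⁴ J·s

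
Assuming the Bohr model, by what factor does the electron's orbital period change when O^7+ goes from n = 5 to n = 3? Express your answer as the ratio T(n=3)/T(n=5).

27/125

T ∝ Z^-2 · n^3; with Z fixed, T ∝ n^3.
T(n=3)/T(n=5) = (3/5)^3 = 27/125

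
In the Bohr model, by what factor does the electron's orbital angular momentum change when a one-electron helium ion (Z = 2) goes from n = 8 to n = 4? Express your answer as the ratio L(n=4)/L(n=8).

L = nℏ depends only on n, so L ∝ n.
L(n=4)/L(n=8) = (4/8)^1 = 1/2

1/2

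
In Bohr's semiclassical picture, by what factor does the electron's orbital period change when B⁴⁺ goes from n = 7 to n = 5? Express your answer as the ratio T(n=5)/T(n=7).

125/343

T ∝ Z^-2 · n^3; with Z fixed, T ∝ n^3.
T(n=5)/T(n=7) = (5/7)^3 = 125/343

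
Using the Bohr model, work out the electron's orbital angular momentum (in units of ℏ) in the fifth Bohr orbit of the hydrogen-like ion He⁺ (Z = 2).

L_n = nℏ, so L/ℏ = n = 5.

5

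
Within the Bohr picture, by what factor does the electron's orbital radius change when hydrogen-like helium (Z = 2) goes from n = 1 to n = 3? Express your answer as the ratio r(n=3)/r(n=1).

r ∝ Z^-1 · n^2; with Z fixed, r ∝ n^2.
r(n=3)/r(n=1) = (3/1)^2 = 9

9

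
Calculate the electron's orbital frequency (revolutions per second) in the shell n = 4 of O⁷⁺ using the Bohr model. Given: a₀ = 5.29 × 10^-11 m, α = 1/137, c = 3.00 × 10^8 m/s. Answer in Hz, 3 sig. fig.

6.59 × 10^15 Hz

r = n²a₀/Z = 1.06 × 10^-10 m, v = Zαc/n = 4.38 × 10^6 m/s
f = v/(2πr) = 6.59 × 10^15 Hz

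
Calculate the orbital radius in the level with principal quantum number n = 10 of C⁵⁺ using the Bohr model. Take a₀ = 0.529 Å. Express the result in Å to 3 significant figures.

8.82 Å

r_n = n²a₀/Z = 10² × 0.529 / 6
    = 100 × 0.529 / 6 = 8.82 Å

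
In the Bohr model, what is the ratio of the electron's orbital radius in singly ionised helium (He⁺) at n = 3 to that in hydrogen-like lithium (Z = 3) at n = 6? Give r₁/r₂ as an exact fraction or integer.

r ∝ Z^-1 · n^2
r₁/r₂ = (2/3)^-1 · (3/6)^2 = 3/8

3/8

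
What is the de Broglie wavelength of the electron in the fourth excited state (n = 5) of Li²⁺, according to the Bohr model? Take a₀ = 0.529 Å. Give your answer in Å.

The Bohr quantisation condition is nλ = 2πr_n.
r_n = n²a₀/Z = 4.41 Å
λ = 2πr_n/n = 2π·4.41/5 = 5.54 Å

5.54 Å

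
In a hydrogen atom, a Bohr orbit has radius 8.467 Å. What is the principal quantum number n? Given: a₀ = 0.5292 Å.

r_n = n²a₀/Z ⇒ n² = rZ/a₀ = 8.467 × 1 / 0.5292 ≈ 16.00
n = 4

4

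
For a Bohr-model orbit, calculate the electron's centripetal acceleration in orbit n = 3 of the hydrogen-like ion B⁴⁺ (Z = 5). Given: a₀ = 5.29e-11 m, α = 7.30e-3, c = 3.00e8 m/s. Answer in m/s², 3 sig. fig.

r = n²a₀/Z = 9.52e-11 m, v = Zαc/n = 3.65e6 m/s
a = v²/r = (3.65e6)² / 9.52e-11 = 1.40e23 m/s²

1.40e23 m/s²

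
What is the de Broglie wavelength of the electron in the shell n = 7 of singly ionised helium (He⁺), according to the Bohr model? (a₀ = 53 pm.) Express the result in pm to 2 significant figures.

The Bohr quantisation condition is nλ = 2πr_n.
r_n = n²a₀/Z = 1300 pm
λ = 2πr_n/n = 2π·1300/7 = 1200 pm

1200 pm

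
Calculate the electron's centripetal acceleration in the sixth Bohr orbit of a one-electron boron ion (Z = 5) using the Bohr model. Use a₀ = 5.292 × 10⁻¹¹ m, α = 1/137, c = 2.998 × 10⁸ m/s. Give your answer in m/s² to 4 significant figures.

8.728 × 10²¹ m/s²

r = n²a₀/Z = 3.810 × 10⁻¹⁰ m, v = Zαc/n = 1.824 × 10⁶ m/s
a = v²/r = (1.824 × 10⁶)² / 3.810 × 10⁻¹⁰ = 8.728 × 10²¹ m/s²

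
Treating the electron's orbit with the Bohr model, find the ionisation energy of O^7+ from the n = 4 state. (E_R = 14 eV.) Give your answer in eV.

56 eV

E_n = −E_R·Z²/n² = −14 × 8²/4² eV = -56 eV
Ionisation energy = −E_n = 56 eV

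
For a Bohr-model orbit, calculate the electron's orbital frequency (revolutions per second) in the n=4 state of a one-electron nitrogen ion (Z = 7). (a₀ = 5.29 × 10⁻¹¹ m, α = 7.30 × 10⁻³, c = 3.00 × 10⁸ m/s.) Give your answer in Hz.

r = n²a₀/Z = 1.21 × 10⁻¹⁰ m, v = Zαc/n = 3.83 × 10⁶ m/s
f = v/(2πr) = 5.04 × 10¹⁵ Hz

5.04 × 10¹⁵ Hz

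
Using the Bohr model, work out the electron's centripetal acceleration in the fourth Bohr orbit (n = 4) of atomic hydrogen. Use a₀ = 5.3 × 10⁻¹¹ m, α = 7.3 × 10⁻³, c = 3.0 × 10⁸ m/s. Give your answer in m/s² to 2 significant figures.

3.5 × 10²⁰ m/s²

r = n²a₀/Z = 8.5 × 10⁻¹⁰ m, v = Zαc/n = 5.5 × 10⁵ m/s
a = v²/r = (5.5 × 10⁵)² / 8.5 × 10⁻¹⁰ = 3.5 × 10²⁰ m/s²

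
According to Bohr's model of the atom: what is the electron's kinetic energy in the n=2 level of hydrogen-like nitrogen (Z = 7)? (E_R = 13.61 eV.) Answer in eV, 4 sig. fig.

For a Coulomb orbit the virial theorem gives K = −E_n.
E_n = −E_R·Z²/n², so K = E_R·Z²/n² = 13.61 × 7²/2² = 166.7 eV

166.7 eV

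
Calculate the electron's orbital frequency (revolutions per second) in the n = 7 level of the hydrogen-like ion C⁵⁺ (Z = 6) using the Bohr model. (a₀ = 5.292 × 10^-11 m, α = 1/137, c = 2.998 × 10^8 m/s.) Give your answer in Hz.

6.907 × 10^14 Hz

r = n²a₀/Z = 4.322 × 10^-10 m, v = Zαc/n = 1.876 × 10^6 m/s
f = v/(2πr) = 6.907 × 10^14 Hz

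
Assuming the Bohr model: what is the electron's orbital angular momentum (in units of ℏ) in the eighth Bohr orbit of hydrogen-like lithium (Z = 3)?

L_n = nℏ, so L/ℏ = n = 8.

8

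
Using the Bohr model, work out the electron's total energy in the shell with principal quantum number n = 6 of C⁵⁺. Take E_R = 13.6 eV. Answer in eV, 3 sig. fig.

E_n = −E_R·Z²/n² = −13.6 × 6²/6² = -13.6 eV

-13.6 eV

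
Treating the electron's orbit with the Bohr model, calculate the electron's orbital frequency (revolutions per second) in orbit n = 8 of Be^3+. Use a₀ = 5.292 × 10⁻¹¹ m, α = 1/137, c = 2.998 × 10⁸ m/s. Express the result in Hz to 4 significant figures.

2.057 × 10¹⁴ Hz

r = n²a₀/Z = 8.467 × 10⁻¹⁰ m, v = Zαc/n = 1.094 × 10⁶ m/s
f = v/(2πr) = 2.057 × 10¹⁴ Hz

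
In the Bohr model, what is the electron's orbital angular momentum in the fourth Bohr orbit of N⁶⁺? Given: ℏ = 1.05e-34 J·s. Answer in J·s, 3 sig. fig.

L_n = nℏ = 4 × 1.05e-34 = 4.20e-34 J·s

4.20e-34 J·s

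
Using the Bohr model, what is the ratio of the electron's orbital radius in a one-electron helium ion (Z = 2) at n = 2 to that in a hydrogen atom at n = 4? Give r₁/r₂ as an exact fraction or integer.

r ∝ Z^-1 · n^2
r₁/r₂ = (2/1)^-1 · (2/4)^2 = 1/8

1/8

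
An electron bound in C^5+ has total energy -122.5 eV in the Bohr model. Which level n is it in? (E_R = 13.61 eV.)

E_n = −E_R Z²/n² ⇒ n² = E_R Z²/(−E_n) = 13.61 × 6² / 122.5 ≈ 4.00
n = 2

2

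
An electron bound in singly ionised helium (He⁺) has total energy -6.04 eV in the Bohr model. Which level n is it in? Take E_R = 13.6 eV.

E_n = −E_R Z²/n² ⇒ n² = E_R Z²/(−E_n) = 13.6 × 2² / 6.04 ≈ 9.01
n = 3

3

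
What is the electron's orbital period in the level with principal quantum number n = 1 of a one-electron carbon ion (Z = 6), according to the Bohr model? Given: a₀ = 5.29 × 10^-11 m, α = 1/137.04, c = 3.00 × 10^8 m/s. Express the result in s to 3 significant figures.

r = n²a₀/Z = 1²·5.29 × 10^-11/6 = 8.82 × 10^-12 m
v = Zαc/n = 6·0.00730·3.00 × 10^8/1 = 1.31 × 10^7 m/s
T = 2πr/v = 4.22 × 10^-18 s

4.22 × 10^-18 s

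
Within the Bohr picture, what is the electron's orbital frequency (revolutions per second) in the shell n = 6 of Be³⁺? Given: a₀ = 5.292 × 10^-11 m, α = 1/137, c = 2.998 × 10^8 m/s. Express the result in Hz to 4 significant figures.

4.875 × 10^14 Hz

r = n²a₀/Z = 4.763 × 10^-10 m, v = Zαc/n = 1.459 × 10^6 m/s
f = v/(2πr) = 4.875 × 10^14 Hz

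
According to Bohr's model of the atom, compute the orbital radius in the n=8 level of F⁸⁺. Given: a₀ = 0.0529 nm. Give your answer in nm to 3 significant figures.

0.376 nm

r_n = n²a₀/Z = 8² × 0.0529 / 9
    = 64 × 0.0529 / 9 = 0.376 nm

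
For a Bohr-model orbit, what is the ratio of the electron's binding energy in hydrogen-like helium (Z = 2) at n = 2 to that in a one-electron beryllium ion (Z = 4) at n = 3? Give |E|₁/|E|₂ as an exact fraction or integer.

|E| ∝ Z^2 · n^-2
|E|₁/|E|₂ = (2/4)^2 · (2/3)^-2 = 9/16

9/16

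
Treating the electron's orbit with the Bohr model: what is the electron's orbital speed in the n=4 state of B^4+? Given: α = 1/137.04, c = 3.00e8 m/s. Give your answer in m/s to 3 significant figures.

v_n = Zαc/n = 5 × 0.00730 × 3.00e8 / 4
    = 2.74e6 m/s

2.74e6 m/s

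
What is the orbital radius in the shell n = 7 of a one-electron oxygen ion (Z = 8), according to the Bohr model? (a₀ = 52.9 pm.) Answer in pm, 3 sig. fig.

324 pm

r_n = n²a₀/Z = 7² × 52.9 / 8
    = 49 × 52.9 / 8 = 324 pm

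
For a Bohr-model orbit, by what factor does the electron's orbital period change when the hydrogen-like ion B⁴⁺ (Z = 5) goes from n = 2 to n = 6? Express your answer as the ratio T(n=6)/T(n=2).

T ∝ Z^-2 · n^3; with Z fixed, T ∝ n^3.
T(n=6)/T(n=2) = (6/2)^3 = 27

27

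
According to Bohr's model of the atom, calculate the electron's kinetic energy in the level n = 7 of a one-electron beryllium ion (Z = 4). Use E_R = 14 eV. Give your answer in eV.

4.6 eV

For a Coulomb orbit the virial theorem gives K = −E_n.
E_n = −E_R·Z²/n², so K = E_R·Z²/n² = 14 × 4²/7² = 4.6 eV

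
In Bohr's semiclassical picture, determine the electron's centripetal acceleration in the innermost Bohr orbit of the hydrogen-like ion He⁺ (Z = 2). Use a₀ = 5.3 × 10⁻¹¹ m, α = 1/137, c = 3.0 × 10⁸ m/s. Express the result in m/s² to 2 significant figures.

7.2 × 10²³ m/s²

r = n²a₀/Z = 2.6 × 10⁻¹¹ m, v = Zαc/n = 4.4 × 10⁶ m/s
a = v²/r = (4.4 × 10⁶)² / 2.6 × 10⁻¹¹ = 7.2 × 10²³ m/s²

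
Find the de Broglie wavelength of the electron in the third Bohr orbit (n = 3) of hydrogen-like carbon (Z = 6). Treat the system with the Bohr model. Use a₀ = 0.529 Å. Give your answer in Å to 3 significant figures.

The Bohr quantisation condition is nλ = 2πr_n.
r_n = n²a₀/Z = 0.793 Å
λ = 2πr_n/n = 2π·0.793/3 = 1.66 Å

1.66 Å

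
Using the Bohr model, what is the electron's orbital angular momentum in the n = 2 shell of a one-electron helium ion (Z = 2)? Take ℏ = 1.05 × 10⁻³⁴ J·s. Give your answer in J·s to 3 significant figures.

L_n = nℏ = 2 × 1.05 × 10⁻³⁴ = 2.10 × 10⁻³⁴ J·s

2.10 × 10⁻³⁴ J·s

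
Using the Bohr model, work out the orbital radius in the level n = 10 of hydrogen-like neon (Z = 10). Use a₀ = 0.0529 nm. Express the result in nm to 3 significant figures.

0.529 nm

r_n = n²a₀/Z = 10² × 0.0529 / 10
    = 100 × 0.0529 / 10 = 0.529 nm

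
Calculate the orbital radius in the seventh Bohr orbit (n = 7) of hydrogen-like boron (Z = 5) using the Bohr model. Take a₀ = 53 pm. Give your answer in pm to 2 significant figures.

520 pm

r_n = n²a₀/Z = 7² × 53 / 5
    = 49 × 53 / 5 = 520 pm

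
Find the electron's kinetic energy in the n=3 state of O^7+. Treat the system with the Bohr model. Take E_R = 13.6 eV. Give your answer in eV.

96.7 eV

For a Coulomb orbit the virial theorem gives K = −E_n.
E_n = −E_R·Z²/n², so K = E_R·Z²/n² = 13.6 × 8²/3² = 96.7 eV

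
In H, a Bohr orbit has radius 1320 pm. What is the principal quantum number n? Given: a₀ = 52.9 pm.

r_n = n²a₀/Z ⇒ n² = rZ/a₀ = 1320 × 1 / 52.9 ≈ 24.95
n = 5

5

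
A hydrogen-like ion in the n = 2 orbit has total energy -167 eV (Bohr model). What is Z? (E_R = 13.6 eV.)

E_n = −E_R Z²/n² ⇒ Z² = −E_n n²/E_R = 167 × 2² / 13.6 ≈ 49.12
Z = 7

7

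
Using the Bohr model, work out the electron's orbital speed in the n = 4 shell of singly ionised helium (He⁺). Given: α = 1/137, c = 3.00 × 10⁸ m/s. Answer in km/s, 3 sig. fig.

v_n = Zαc/n = 2 × 0.00730 × 3.00 × 10⁸ / 4
    = 1090 km/s

1090 km/s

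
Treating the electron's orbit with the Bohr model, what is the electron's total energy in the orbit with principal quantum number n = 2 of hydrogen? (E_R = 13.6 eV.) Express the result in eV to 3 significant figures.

E_n = −E_R·Z²/n² = −13.6 × 1²/2² = -3.40 eV

-3.40 eV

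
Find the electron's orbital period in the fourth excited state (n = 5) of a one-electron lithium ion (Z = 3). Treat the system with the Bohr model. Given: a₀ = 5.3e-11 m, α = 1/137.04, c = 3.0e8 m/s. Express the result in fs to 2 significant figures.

r = n²a₀/Z = 5²·5.3e-11/3 = 4.4e-10 m
v = Zαc/n = 3·0.0073·3.0e8/5 = 1.3e6 m/s
T = 2πr/v = 2.1e-15 s = 2.1 fs

2.1 fs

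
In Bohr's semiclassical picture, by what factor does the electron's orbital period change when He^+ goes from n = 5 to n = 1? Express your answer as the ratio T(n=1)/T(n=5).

T ∝ Z^-2 · n^3; with Z fixed, T ∝ n^3.
T(n=1)/T(n=5) = (1/5)^3 = 1/125

1/125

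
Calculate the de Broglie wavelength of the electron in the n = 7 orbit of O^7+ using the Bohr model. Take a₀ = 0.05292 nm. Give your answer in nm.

The Bohr quantisation condition is nλ = 2πr_n.
r_n = n²a₀/Z = 0.3241 nm
λ = 2πr_n/n = 2π·0.3241/7 = 0.2909 nm

0.2909 nm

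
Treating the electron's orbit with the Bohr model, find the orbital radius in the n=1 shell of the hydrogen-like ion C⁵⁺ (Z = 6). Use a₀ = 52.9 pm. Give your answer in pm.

r_n = n²a₀/Z = 1² × 52.9 / 6
    = 1 × 52.9 / 6 = 8.82 pm

8.82 pm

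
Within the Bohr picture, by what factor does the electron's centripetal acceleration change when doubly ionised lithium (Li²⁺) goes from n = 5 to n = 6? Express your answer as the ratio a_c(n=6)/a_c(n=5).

625/1296

a_c ∝ Z^3 · n^-4; with Z fixed, a_c ∝ n^-4.
a_c(n=6)/a_c(n=5) = (6/5)^-4 = 625/1296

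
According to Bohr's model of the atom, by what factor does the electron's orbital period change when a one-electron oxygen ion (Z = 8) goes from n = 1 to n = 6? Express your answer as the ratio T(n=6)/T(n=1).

T ∝ Z^-2 · n^3; with Z fixed, T ∝ n^3.
T(n=6)/T(n=1) = (6/1)^3 = 216

216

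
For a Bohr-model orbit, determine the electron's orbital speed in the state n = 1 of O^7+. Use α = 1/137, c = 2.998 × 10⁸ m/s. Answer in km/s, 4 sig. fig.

v_n = Zαc/n = 8 × 0.007299 × 2.998 × 10⁸ / 1
    = 1.751 × 10⁴ km/s

1.751 × 10⁴ km/s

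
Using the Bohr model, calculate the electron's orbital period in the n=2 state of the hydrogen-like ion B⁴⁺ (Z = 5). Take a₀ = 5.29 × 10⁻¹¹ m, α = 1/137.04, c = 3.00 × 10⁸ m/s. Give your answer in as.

48.6 as

r = n²a₀/Z = 2²·5.29 × 10⁻¹¹/5 = 4.23 × 10⁻¹¹ m
v = Zαc/n = 5·0.00730·3.00 × 10⁸/2 = 5.47 × 10⁶ m/s
T = 2πr/v = 4.86 × 10⁻¹⁷ s = 48.6 as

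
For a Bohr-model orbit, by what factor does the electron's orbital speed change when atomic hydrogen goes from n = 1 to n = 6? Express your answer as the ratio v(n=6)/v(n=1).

1/6

v ∝ Z^1 · n^-1; with Z fixed, v ∝ n^-1.
v(n=6)/v(n=1) = (6/1)^-1 = 1/6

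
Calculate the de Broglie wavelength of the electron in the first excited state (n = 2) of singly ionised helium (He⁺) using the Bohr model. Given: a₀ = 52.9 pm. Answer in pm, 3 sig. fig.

The Bohr quantisation condition is nλ = 2πr_n.
r_n = n²a₀/Z = 106 pm
λ = 2πr_n/n = 2π·106/2 = 332 pm

332 pm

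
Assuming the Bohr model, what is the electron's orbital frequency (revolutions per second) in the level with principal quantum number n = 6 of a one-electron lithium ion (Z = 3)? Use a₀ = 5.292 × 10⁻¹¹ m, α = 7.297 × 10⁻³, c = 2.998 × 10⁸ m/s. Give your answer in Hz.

r = n²a₀/Z = 6.350 × 10⁻¹⁰ m, v = Zαc/n = 1.094 × 10⁶ m/s
f = v/(2πr) = 2.741 × 10¹⁴ Hz

2.741 × 10¹⁴ Hz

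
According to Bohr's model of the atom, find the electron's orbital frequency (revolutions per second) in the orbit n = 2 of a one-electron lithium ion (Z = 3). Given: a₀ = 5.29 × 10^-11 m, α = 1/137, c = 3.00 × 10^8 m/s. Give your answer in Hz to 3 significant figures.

7.41 × 10^15 Hz

r = n²a₀/Z = 7.05 × 10^-11 m, v = Zαc/n = 3.28 × 10^6 m/s
f = v/(2πr) = 7.41 × 10^15 Hz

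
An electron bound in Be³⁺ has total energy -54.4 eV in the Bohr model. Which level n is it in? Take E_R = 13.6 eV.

2

E_n = −E_R Z²/n² ⇒ n² = E_R Z²/(−E_n) = 13.6 × 4² / 54.4 ≈ 4.00
n = 2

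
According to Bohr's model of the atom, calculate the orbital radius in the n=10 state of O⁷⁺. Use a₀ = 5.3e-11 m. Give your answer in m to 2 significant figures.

6.6e-10 m

r_n = n²a₀/Z = 10² × 5.3e-11 / 8
    = 100 × 5.3e-11 / 8 = 6.6e-10 m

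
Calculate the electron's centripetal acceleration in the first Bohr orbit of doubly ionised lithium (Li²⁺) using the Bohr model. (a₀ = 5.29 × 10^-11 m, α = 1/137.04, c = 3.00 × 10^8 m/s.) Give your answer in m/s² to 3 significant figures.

2.45 × 10^24 m/s²

r = n²a₀/Z = 1.76 × 10^-11 m, v = Zαc/n = 6.57 × 10^6 m/s
a = v²/r = (6.57 × 10^6)² / 1.76 × 10^-11 = 2.45 × 10^24 m/s²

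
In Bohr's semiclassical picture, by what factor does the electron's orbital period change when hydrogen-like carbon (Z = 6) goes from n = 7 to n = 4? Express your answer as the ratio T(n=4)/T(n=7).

64/343

T ∝ Z^-2 · n^3; with Z fixed, T ∝ n^3.
T(n=4)/T(n=7) = (4/7)^3 = 64/343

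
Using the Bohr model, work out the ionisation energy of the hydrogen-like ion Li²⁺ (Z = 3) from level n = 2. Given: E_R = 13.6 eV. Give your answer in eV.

E_n = −E_R·Z²/n² = −13.6 × 3²/2² eV = -30.6 eV
Ionisation energy = −E_n = 30.6 eV

30.6 eV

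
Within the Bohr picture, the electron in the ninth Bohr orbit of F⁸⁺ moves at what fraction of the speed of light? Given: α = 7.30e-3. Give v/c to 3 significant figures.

v_n = Zαc/n, so v/c = Zα/n = 9 × 0.00730 / 9 = 0.00730

0.00730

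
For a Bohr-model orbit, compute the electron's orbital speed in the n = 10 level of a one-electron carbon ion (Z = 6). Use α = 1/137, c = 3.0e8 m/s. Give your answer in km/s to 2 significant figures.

1300 km/s

v_n = Zαc/n = 6 × 0.0073 × 3.0e8 / 10
    = 1300 km/s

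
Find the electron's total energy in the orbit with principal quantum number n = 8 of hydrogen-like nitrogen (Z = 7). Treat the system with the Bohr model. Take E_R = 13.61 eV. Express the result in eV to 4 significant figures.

-10.42 eV

E_n = −E_R·Z²/n² = −13.61 × 7²/8² = -10.42 eV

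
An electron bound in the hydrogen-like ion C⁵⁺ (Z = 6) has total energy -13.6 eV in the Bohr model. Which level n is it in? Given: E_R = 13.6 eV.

E_n = −E_R Z²/n² ⇒ n² = E_R Z²/(−E_n) = 13.6 × 6² / 13.6 ≈ 36.00
n = 6

6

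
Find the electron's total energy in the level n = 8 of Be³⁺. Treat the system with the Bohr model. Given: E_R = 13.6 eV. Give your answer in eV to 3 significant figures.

-3.40 eV

E_n = −E_R·Z²/n² = −13.6 × 4²/8² = -3.40 eV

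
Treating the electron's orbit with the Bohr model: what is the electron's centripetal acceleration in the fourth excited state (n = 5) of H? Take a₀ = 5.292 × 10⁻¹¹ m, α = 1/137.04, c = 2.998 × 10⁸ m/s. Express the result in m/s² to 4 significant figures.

r = n²a₀/Z = 1.323 × 10⁻⁹ m, v = Zαc/n = 4.375 × 10⁵ m/s
a = v²/r = (4.375 × 10⁵)² / 1.323 × 10⁻⁹ = 1.447 × 10²⁰ m/s²

1.447 × 10²⁰ m/s²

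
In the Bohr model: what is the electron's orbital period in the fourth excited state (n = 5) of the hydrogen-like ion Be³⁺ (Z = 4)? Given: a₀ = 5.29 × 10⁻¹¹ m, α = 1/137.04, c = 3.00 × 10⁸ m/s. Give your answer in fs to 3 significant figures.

1.19 fs

r = n²a₀/Z = 5²·5.29 × 10⁻¹¹/4 = 3.31 × 10⁻¹⁰ m
v = Zαc/n = 4·0.00730·3.00 × 10⁸/5 = 1.75 × 10⁶ m/s
T = 2πr/v = 1.19 × 10⁻¹⁵ s = 1.19 fs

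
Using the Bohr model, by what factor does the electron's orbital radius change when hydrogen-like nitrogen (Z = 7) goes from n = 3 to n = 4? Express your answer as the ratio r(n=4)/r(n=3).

r ∝ Z^-1 · n^2; with Z fixed, r ∝ n^2.
r(n=4)/r(n=3) = (4/3)^2 = 16/9

16/9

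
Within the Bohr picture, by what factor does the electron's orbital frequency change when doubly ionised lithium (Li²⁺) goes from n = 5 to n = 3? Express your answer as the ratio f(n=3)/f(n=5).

125/27

f ∝ Z^2 · n^-3; with Z fixed, f ∝ n^-3.
f(n=3)/f(n=5) = (3/5)^-3 = 125/27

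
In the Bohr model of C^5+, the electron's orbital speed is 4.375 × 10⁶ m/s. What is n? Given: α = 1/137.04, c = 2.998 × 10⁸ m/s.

v_n = Zαc/n ⇒ n = Zαc/v = 6 × 0.007297 × 2.998 × 10⁸ / 4.375 × 10⁶ ≈ 3.00
n = 3

3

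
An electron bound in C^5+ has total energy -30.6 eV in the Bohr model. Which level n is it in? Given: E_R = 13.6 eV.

E_n = −E_R Z²/n² ⇒ n² = E_R Z²/(−E_n) = 13.6 × 6² / 30.6 ≈ 16.00
n = 4

4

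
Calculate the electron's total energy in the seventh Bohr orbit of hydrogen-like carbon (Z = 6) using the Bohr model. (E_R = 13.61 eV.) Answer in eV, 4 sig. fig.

E_n = −E_R·Z²/n² = −13.61 × 6²/7² = -9.999 eV

-9.999 eV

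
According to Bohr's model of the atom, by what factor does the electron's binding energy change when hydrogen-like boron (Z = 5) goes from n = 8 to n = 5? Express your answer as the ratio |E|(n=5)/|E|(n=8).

|E| ∝ Z^2 · n^-2; with Z fixed, |E| ∝ n^-2.
|E|(n=5)/|E|(n=8) = (5/8)^-2 = 64/25

64/25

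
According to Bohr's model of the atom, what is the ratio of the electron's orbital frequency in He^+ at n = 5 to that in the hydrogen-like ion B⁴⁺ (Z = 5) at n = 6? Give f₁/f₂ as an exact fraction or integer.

f ∝ Z^2 · n^-3
f₁/f₂ = (2/5)^2 · (5/6)^-3 = 864/3125

864/3125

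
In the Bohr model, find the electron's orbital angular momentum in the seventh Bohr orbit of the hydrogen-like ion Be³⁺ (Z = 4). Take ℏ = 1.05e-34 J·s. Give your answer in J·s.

7.35e-34 J·s

L_n = nℏ = 7 × 1.05e-34 = 7.35e-34 J·s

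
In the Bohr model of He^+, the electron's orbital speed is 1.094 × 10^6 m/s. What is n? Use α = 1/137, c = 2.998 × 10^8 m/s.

4

v_n = Zαc/n ⇒ n = Zαc/v = 2 × 0.007299 × 2.998 × 10^8 / 1.094 × 10^6 ≈ 4.00
n = 4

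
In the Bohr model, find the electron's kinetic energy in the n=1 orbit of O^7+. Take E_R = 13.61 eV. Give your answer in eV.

871.0 eV

For a Coulomb orbit the virial theorem gives K = −E_n.
E_n = −E_R·Z²/n², so K = E_R·Z²/n² = 13.61 × 8²/1² = 871.0 eV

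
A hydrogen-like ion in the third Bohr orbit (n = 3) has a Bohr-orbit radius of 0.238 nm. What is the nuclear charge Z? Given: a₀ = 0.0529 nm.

r_n = n²a₀/Z ⇒ Z = n²a₀/r = 3² × 0.0529 / 0.238 ≈ 2.00
Z = 2

2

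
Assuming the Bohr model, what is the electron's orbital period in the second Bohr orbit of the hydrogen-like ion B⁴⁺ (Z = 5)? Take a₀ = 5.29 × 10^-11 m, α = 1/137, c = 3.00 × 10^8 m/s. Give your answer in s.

4.86 × 10^-17 s

r = n²a₀/Z = 2²·5.29 × 10^-11/5 = 4.23 × 10^-11 m
v = Zαc/n = 5·0.00730·3.00 × 10^8/2 = 5.47 × 10^6 m/s
T = 2πr/v = 4.86 × 10^-17 s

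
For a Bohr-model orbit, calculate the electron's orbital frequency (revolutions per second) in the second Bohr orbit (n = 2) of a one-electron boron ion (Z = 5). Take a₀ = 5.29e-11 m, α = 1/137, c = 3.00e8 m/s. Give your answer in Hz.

r = n²a₀/Z = 4.23e-11 m, v = Zαc/n = 5.47e6 m/s
f = v/(2πr) = 2.06e16 Hz

2.06e16 Hz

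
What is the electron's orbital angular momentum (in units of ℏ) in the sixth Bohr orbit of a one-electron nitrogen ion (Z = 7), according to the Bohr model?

L_n = nℏ, so L/ℏ = n = 6.

6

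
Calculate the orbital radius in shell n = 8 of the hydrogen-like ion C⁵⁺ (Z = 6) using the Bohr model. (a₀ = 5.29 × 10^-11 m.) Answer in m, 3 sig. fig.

r_n = n²a₀/Z = 8² × 5.29 × 10^-11 / 6
    = 64 × 5.29 × 10^-11 / 6 = 5.64 × 10^-10 m

5.64 × 10^-10 m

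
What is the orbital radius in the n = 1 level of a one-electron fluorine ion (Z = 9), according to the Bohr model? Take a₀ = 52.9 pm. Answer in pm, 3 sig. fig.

5.88 pm

r_n = n²a₀/Z = 1² × 52.9 / 9
    = 1 × 52.9 / 9 = 5.88 pm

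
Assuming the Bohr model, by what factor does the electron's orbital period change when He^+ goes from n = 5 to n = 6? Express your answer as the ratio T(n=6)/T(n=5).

T ∝ Z^-2 · n^3; with Z fixed, T ∝ n^3.
T(n=6)/T(n=5) = (6/5)^3 = 216/125

216/125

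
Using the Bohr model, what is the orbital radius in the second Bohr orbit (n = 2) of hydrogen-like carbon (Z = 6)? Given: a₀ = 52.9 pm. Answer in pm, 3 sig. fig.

r_n = n²a₀/Z = 2² × 52.9 / 6
    = 4 × 52.9 / 6 = 35.3 pm

35.3 pm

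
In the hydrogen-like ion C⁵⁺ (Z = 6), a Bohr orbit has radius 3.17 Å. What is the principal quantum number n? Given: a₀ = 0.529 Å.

r_n = n²a₀/Z ⇒ n² = rZ/a₀ = 3.17 × 6 / 0.529 ≈ 35.95
n = 6

6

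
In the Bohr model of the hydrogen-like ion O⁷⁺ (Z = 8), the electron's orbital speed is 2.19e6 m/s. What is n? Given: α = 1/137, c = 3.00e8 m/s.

8

v_n = Zαc/n ⇒ n = Zαc/v = 8 × 0.00730 × 3.00e8 / 2.19e6 ≈ 8.00
n = 8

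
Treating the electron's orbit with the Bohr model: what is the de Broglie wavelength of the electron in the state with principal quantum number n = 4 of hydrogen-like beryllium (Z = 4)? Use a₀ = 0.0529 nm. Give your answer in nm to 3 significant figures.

The Bohr quantisation condition is nλ = 2πr_n.
r_n = n²a₀/Z = 0.212 nm
λ = 2πr_n/n = 2π·0.212/4 = 0.332 nm

0.332 nm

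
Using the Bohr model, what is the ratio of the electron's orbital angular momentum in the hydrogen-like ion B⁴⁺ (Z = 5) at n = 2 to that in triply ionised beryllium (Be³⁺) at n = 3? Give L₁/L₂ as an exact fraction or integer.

L = nℏ is independent of Z.
L₁/L₂ = n₁/n₂ = 2/3 = 2/3

2/3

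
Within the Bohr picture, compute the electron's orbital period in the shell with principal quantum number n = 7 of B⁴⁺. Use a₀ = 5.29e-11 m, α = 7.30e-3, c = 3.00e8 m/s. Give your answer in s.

r = n²a₀/Z = 7²·5.29e-11/5 = 5.18e-10 m
v = Zαc/n = 5·0.00730·3.00e8/7 = 1.56e6 m/s
T = 2πr/v = 2.08e-15 s

2.08e-15 s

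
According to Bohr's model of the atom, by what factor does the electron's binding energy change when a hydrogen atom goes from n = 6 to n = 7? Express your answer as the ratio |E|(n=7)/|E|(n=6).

|E| ∝ Z^2 · n^-2; with Z fixed, |E| ∝ n^-2.
|E|(n=7)/|E|(n=6) = (7/6)^-2 = 36/49

36/49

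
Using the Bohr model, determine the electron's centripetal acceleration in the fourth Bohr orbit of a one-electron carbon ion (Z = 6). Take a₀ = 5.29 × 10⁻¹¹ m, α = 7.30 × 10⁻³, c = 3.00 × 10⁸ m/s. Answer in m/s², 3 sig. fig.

r = n²a₀/Z = 1.41 × 10⁻¹⁰ m, v = Zαc/n = 3.29 × 10⁶ m/s
a = v²/r = (3.29 × 10⁶)² / 1.41 × 10⁻¹⁰ = 7.65 × 10²² m/s²

7.65 × 10²² m/s²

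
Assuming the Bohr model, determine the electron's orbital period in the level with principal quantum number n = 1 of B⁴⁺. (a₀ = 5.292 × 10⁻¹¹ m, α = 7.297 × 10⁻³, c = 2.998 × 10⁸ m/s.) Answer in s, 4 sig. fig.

6.080 × 10⁻¹⁸ s

r = n²a₀/Z = 1²·5.292 × 10⁻¹¹/5 = 1.058 × 10⁻¹¹ m
v = Zαc/n = 5·0.007297·2.998 × 10⁸/1 = 1.094 × 10⁷ m/s
T = 2πr/v = 6.080 × 10⁻¹⁸ s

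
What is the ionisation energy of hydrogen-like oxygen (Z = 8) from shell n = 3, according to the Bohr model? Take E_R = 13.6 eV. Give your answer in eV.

E_n = −E_R·Z²/n² = −13.6 × 8²/3² eV = -96.7 eV
Ionisation energy = −E_n = 96.7 eV

96.7 eV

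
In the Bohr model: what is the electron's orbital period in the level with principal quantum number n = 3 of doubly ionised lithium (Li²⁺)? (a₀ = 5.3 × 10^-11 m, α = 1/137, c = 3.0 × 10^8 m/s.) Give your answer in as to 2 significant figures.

460 as

r = n²a₀/Z = 3²·5.3 × 10^-11/3 = 1.6 × 10^-10 m
v = Zαc/n = 3·0.0073·3.0 × 10^8/3 = 2.2 × 10^6 m/s
T = 2πr/v = 4.6 × 10^-16 s = 460 as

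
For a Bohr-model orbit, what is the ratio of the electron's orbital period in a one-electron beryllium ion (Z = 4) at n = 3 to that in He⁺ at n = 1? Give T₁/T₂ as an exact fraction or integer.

27/4

T ∝ Z^-2 · n^3
T₁/T₂ = (4/2)^-2 · (3/1)^3 = 27/4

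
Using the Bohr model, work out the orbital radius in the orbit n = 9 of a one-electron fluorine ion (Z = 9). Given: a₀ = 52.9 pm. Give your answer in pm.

r_n = n²a₀/Z = 9² × 52.9 / 9
    = 81 × 52.9 / 9 = 476 pm

476 pm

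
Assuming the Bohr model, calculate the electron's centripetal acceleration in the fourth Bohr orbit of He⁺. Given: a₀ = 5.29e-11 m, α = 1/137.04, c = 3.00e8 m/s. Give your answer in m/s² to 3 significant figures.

r = n²a₀/Z = 4.23e-10 m, v = Zαc/n = 1.09e6 m/s
a = v²/r = (1.09e6)² / 4.23e-10 = 2.83e21 m/s²

2.83e21 m/s²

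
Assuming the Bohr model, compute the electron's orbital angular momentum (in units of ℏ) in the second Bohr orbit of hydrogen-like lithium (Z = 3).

2

L_n = nℏ, so L/ℏ = n = 2.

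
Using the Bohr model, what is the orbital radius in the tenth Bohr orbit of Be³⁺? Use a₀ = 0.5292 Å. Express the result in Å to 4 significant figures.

r_n = n²a₀/Z = 10² × 0.5292 / 4
    = 100 × 0.5292 / 4 = 13.23 Å

13.23 Å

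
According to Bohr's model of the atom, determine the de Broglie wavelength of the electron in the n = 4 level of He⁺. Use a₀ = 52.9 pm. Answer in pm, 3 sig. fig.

665 pm

The Bohr quantisation condition is nλ = 2πr_n.
r_n = n²a₀/Z = 423 pm
λ = 2πr_n/n = 2π·423/4 = 665 pm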